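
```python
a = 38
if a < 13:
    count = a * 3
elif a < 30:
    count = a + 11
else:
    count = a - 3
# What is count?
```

Answer: 35

Derivation:
Trace (tracking count):
a = 38  # -> a = 38
if a < 13:  # condition is False
elif a < 30:  # condition is False
else:
    count = a - 3  # -> count = 35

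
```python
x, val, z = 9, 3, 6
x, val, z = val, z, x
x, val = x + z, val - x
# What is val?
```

Answer: 3

Derivation:
Trace (tracking val):
x, val, z = (9, 3, 6)  # -> x = 9, val = 3, z = 6
x, val, z = (val, z, x)  # -> x = 3, val = 6, z = 9
x, val = (x + z, val - x)  # -> x = 12, val = 3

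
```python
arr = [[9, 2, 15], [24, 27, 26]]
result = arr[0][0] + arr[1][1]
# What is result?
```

Trace (tracking result):
arr = [[9, 2, 15], [24, 27, 26]]  # -> arr = [[9, 2, 15], [24, 27, 26]]
result = arr[0][0] + arr[1][1]  # -> result = 36

Answer: 36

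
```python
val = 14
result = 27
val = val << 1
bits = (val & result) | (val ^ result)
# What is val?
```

Trace (tracking val):
val = 14  # -> val = 14
result = 27  # -> result = 27
val = val << 1  # -> val = 28
bits = val & result | val ^ result  # -> bits = 31

Answer: 28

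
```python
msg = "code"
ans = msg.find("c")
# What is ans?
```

Answer: 0

Derivation:
Trace (tracking ans):
msg = 'code'  # -> msg = 'code'
ans = msg.find('c')  # -> ans = 0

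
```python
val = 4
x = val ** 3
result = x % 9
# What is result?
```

Answer: 1

Derivation:
Trace (tracking result):
val = 4  # -> val = 4
x = val ** 3  # -> x = 64
result = x % 9  # -> result = 1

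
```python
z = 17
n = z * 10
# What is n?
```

Answer: 170

Derivation:
Trace (tracking n):
z = 17  # -> z = 17
n = z * 10  # -> n = 170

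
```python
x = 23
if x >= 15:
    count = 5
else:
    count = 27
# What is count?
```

Answer: 5

Derivation:
Trace (tracking count):
x = 23  # -> x = 23
if x >= 15:  # condition is True
    count = 5  # -> count = 5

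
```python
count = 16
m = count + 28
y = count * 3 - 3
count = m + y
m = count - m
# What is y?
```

Answer: 45

Derivation:
Trace (tracking y):
count = 16  # -> count = 16
m = count + 28  # -> m = 44
y = count * 3 - 3  # -> y = 45
count = m + y  # -> count = 89
m = count - m  # -> m = 45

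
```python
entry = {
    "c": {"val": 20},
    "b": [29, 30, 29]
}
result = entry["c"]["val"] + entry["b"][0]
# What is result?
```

Answer: 49

Derivation:
Trace (tracking result):
entry = {'c': {'val': 20}, 'b': [29, 30, 29]}  # -> entry = {'c': {'val': 20}, 'b': [29, 30, 29]}
result = entry['c']['val'] + entry['b'][0]  # -> result = 49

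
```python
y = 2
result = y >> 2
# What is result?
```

Trace (tracking result):
y = 2  # -> y = 2
result = y >> 2  # -> result = 0

Answer: 0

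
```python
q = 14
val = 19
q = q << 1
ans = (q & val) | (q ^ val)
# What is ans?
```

Trace (tracking ans):
q = 14  # -> q = 14
val = 19  # -> val = 19
q = q << 1  # -> q = 28
ans = q & val | q ^ val  # -> ans = 31

Answer: 31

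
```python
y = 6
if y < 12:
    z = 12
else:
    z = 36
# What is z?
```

Trace (tracking z):
y = 6  # -> y = 6
if y < 12:  # condition is True
    z = 12  # -> z = 12

Answer: 12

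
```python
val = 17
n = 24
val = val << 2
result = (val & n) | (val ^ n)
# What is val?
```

Trace (tracking val):
val = 17  # -> val = 17
n = 24  # -> n = 24
val = val << 2  # -> val = 68
result = val & n | val ^ n  # -> result = 92

Answer: 68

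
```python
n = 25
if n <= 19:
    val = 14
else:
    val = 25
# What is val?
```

Answer: 25

Derivation:
Trace (tracking val):
n = 25  # -> n = 25
if n <= 19:  # condition is False
else:
    val = 25  # -> val = 25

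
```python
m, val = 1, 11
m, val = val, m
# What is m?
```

Trace (tracking m):
m, val = (1, 11)  # -> m = 1, val = 11
m, val = (val, m)  # -> m = 11, val = 1

Answer: 11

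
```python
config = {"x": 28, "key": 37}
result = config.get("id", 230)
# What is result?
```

Trace (tracking result):
config = {'x': 28, 'key': 37}  # -> config = {'x': 28, 'key': 37}
result = config.get('id', 230)  # -> result = 230

Answer: 230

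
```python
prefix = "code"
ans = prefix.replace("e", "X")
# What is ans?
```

Answer: 'codX'

Derivation:
Trace (tracking ans):
prefix = 'code'  # -> prefix = 'code'
ans = prefix.replace('e', 'X')  # -> ans = 'codX'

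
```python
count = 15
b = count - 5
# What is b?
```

Answer: 10

Derivation:
Trace (tracking b):
count = 15  # -> count = 15
b = count - 5  # -> b = 10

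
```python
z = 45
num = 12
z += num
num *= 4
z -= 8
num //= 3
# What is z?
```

Trace (tracking z):
z = 45  # -> z = 45
num = 12  # -> num = 12
z += num  # -> z = 57
num *= 4  # -> num = 48
z -= 8  # -> z = 49
num //= 3  # -> num = 16

Answer: 49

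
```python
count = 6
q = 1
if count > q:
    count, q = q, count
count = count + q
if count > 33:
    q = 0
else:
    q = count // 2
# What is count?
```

Answer: 7

Derivation:
Trace (tracking count):
count = 6  # -> count = 6
q = 1  # -> q = 1
if count > q:  # condition is True
    count, q = (q, count)  # -> count = 1, q = 6
count = count + q  # -> count = 7
if count > 33:  # condition is False
else:
    q = count // 2  # -> q = 3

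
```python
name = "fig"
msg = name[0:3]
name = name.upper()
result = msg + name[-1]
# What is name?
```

Answer: 'FIG'

Derivation:
Trace (tracking name):
name = 'fig'  # -> name = 'fig'
msg = name[0:3]  # -> msg = 'fig'
name = name.upper()  # -> name = 'FIG'
result = msg + name[-1]  # -> result = 'figG'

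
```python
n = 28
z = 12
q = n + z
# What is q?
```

Trace (tracking q):
n = 28  # -> n = 28
z = 12  # -> z = 12
q = n + z  # -> q = 40

Answer: 40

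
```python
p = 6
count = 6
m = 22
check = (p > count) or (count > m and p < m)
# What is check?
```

Trace (tracking check):
p = 6  # -> p = 6
count = 6  # -> count = 6
m = 22  # -> m = 22
check = p > count or (count > m and p < m)  # -> check = False

Answer: False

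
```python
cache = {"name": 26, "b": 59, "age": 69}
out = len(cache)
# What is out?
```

Answer: 3

Derivation:
Trace (tracking out):
cache = {'name': 26, 'b': 59, 'age': 69}  # -> cache = {'name': 26, 'b': 59, 'age': 69}
out = len(cache)  # -> out = 3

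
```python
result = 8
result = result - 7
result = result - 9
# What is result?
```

Trace (tracking result):
result = 8  # -> result = 8
result = result - 7  # -> result = 1
result = result - 9  # -> result = -8

Answer: -8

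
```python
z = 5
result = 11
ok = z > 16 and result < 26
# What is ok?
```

Answer: False

Derivation:
Trace (tracking ok):
z = 5  # -> z = 5
result = 11  # -> result = 11
ok = z > 16 and result < 26  # -> ok = False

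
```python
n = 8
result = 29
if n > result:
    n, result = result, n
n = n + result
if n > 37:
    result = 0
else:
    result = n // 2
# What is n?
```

Answer: 37

Derivation:
Trace (tracking n):
n = 8  # -> n = 8
result = 29  # -> result = 29
if n > result:  # condition is False
n = n + result  # -> n = 37
if n > 37:  # condition is False
else:
    result = n // 2  # -> result = 18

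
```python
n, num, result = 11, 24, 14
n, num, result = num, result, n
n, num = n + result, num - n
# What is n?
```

Trace (tracking n):
n, num, result = (11, 24, 14)  # -> n = 11, num = 24, result = 14
n, num, result = (num, result, n)  # -> n = 24, num = 14, result = 11
n, num = (n + result, num - n)  # -> n = 35, num = -10

Answer: 35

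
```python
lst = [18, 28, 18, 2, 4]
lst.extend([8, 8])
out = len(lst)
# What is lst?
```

Answer: [18, 28, 18, 2, 4, 8, 8]

Derivation:
Trace (tracking lst):
lst = [18, 28, 18, 2, 4]  # -> lst = [18, 28, 18, 2, 4]
lst.extend([8, 8])  # -> lst = [18, 28, 18, 2, 4, 8, 8]
out = len(lst)  # -> out = 7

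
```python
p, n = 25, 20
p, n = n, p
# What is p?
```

Trace (tracking p):
p, n = (25, 20)  # -> p = 25, n = 20
p, n = (n, p)  # -> p = 20, n = 25

Answer: 20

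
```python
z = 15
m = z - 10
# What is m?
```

Trace (tracking m):
z = 15  # -> z = 15
m = z - 10  # -> m = 5

Answer: 5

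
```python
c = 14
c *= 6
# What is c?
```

Trace (tracking c):
c = 14  # -> c = 14
c *= 6  # -> c = 84

Answer: 84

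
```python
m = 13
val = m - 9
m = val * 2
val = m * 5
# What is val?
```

Answer: 40

Derivation:
Trace (tracking val):
m = 13  # -> m = 13
val = m - 9  # -> val = 4
m = val * 2  # -> m = 8
val = m * 5  # -> val = 40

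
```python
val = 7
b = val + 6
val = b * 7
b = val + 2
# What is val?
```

Trace (tracking val):
val = 7  # -> val = 7
b = val + 6  # -> b = 13
val = b * 7  # -> val = 91
b = val + 2  # -> b = 93

Answer: 91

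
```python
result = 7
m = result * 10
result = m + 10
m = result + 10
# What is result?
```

Answer: 80

Derivation:
Trace (tracking result):
result = 7  # -> result = 7
m = result * 10  # -> m = 70
result = m + 10  # -> result = 80
m = result + 10  # -> m = 90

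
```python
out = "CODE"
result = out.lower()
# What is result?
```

Trace (tracking result):
out = 'CODE'  # -> out = 'CODE'
result = out.lower()  # -> result = 'code'

Answer: 'code'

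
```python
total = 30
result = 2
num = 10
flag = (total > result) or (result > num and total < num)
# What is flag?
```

Trace (tracking flag):
total = 30  # -> total = 30
result = 2  # -> result = 2
num = 10  # -> num = 10
flag = total > result or (result > num and total < num)  # -> flag = True

Answer: True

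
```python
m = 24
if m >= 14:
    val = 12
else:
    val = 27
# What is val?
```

Trace (tracking val):
m = 24  # -> m = 24
if m >= 14:  # condition is True
    val = 12  # -> val = 12

Answer: 12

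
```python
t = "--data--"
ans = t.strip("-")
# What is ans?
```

Answer: 'data'

Derivation:
Trace (tracking ans):
t = '--data--'  # -> t = '--data--'
ans = t.strip('-')  # -> ans = 'data'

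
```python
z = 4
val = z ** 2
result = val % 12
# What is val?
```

Answer: 16

Derivation:
Trace (tracking val):
z = 4  # -> z = 4
val = z ** 2  # -> val = 16
result = val % 12  # -> result = 4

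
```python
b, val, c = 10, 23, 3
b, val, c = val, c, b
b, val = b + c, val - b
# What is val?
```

Answer: -20

Derivation:
Trace (tracking val):
b, val, c = (10, 23, 3)  # -> b = 10, val = 23, c = 3
b, val, c = (val, c, b)  # -> b = 23, val = 3, c = 10
b, val = (b + c, val - b)  # -> b = 33, val = -20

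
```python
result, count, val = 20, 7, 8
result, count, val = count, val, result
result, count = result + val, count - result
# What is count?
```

Trace (tracking count):
result, count, val = (20, 7, 8)  # -> result = 20, count = 7, val = 8
result, count, val = (count, val, result)  # -> result = 7, count = 8, val = 20
result, count = (result + val, count - result)  # -> result = 27, count = 1

Answer: 1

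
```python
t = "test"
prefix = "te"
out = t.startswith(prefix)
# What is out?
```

Trace (tracking out):
t = 'test'  # -> t = 'test'
prefix = 'te'  # -> prefix = 'te'
out = t.startswith(prefix)  # -> out = True

Answer: True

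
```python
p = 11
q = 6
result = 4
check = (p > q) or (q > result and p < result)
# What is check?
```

Trace (tracking check):
p = 11  # -> p = 11
q = 6  # -> q = 6
result = 4  # -> result = 4
check = p > q or (q > result and p < result)  # -> check = True

Answer: True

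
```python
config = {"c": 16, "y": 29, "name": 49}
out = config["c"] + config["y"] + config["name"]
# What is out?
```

Trace (tracking out):
config = {'c': 16, 'y': 29, 'name': 49}  # -> config = {'c': 16, 'y': 29, 'name': 49}
out = config['c'] + config['y'] + config['name']  # -> out = 94

Answer: 94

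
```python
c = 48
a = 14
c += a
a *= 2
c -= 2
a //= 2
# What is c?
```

Trace (tracking c):
c = 48  # -> c = 48
a = 14  # -> a = 14
c += a  # -> c = 62
a *= 2  # -> a = 28
c -= 2  # -> c = 60
a //= 2  # -> a = 14

Answer: 60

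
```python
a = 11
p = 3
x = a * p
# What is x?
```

Answer: 33

Derivation:
Trace (tracking x):
a = 11  # -> a = 11
p = 3  # -> p = 3
x = a * p  # -> x = 33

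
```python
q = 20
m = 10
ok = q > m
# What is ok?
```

Trace (tracking ok):
q = 20  # -> q = 20
m = 10  # -> m = 10
ok = q > m  # -> ok = True

Answer: True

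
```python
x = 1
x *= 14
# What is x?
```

Trace (tracking x):
x = 1  # -> x = 1
x *= 14  # -> x = 14

Answer: 14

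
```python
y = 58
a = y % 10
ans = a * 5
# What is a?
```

Answer: 8

Derivation:
Trace (tracking a):
y = 58  # -> y = 58
a = y % 10  # -> a = 8
ans = a * 5  # -> ans = 40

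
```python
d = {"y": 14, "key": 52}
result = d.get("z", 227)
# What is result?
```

Answer: 227

Derivation:
Trace (tracking result):
d = {'y': 14, 'key': 52}  # -> d = {'y': 14, 'key': 52}
result = d.get('z', 227)  # -> result = 227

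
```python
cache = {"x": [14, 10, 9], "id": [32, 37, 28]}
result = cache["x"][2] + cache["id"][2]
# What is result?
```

Trace (tracking result):
cache = {'x': [14, 10, 9], 'id': [32, 37, 28]}  # -> cache = {'x': [14, 10, 9], 'id': [32, 37, 28]}
result = cache['x'][2] + cache['id'][2]  # -> result = 37

Answer: 37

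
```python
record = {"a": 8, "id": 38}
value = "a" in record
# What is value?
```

Answer: True

Derivation:
Trace (tracking value):
record = {'a': 8, 'id': 38}  # -> record = {'a': 8, 'id': 38}
value = 'a' in record  # -> value = True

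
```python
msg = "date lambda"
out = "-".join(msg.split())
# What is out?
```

Trace (tracking out):
msg = 'date lambda'  # -> msg = 'date lambda'
out = '-'.join(msg.split())  # -> out = 'date-lambda'

Answer: 'date-lambda'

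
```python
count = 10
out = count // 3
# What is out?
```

Trace (tracking out):
count = 10  # -> count = 10
out = count // 3  # -> out = 3

Answer: 3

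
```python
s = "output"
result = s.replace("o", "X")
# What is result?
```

Answer: 'Xutput'

Derivation:
Trace (tracking result):
s = 'output'  # -> s = 'output'
result = s.replace('o', 'X')  # -> result = 'Xutput'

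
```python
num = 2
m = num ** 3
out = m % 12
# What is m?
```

Trace (tracking m):
num = 2  # -> num = 2
m = num ** 3  # -> m = 8
out = m % 12  # -> out = 8

Answer: 8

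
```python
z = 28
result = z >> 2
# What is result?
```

Trace (tracking result):
z = 28  # -> z = 28
result = z >> 2  # -> result = 7

Answer: 7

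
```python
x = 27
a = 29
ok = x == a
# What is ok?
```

Answer: False

Derivation:
Trace (tracking ok):
x = 27  # -> x = 27
a = 29  # -> a = 29
ok = x == a  # -> ok = False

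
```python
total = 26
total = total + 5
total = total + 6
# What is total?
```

Trace (tracking total):
total = 26  # -> total = 26
total = total + 5  # -> total = 31
total = total + 6  # -> total = 37

Answer: 37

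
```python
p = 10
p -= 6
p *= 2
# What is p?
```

Trace (tracking p):
p = 10  # -> p = 10
p -= 6  # -> p = 4
p *= 2  # -> p = 8

Answer: 8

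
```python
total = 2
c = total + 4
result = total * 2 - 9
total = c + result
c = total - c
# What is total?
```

Answer: 1

Derivation:
Trace (tracking total):
total = 2  # -> total = 2
c = total + 4  # -> c = 6
result = total * 2 - 9  # -> result = -5
total = c + result  # -> total = 1
c = total - c  # -> c = -5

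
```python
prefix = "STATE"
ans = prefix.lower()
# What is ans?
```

Trace (tracking ans):
prefix = 'STATE'  # -> prefix = 'STATE'
ans = prefix.lower()  # -> ans = 'state'

Answer: 'state'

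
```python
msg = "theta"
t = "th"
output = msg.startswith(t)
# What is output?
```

Trace (tracking output):
msg = 'theta'  # -> msg = 'theta'
t = 'th'  # -> t = 'th'
output = msg.startswith(t)  # -> output = True

Answer: True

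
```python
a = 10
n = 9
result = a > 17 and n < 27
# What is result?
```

Trace (tracking result):
a = 10  # -> a = 10
n = 9  # -> n = 9
result = a > 17 and n < 27  # -> result = False

Answer: False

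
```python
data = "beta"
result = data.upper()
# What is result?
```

Trace (tracking result):
data = 'beta'  # -> data = 'beta'
result = data.upper()  # -> result = 'BETA'

Answer: 'BETA'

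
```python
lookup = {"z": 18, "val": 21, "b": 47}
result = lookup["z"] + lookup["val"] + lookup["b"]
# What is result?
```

Trace (tracking result):
lookup = {'z': 18, 'val': 21, 'b': 47}  # -> lookup = {'z': 18, 'val': 21, 'b': 47}
result = lookup['z'] + lookup['val'] + lookup['b']  # -> result = 86

Answer: 86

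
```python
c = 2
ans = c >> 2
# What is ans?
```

Trace (tracking ans):
c = 2  # -> c = 2
ans = c >> 2  # -> ans = 0

Answer: 0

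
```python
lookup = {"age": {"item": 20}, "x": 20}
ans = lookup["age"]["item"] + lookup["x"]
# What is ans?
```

Answer: 40

Derivation:
Trace (tracking ans):
lookup = {'age': {'item': 20}, 'x': 20}  # -> lookup = {'age': {'item': 20}, 'x': 20}
ans = lookup['age']['item'] + lookup['x']  # -> ans = 40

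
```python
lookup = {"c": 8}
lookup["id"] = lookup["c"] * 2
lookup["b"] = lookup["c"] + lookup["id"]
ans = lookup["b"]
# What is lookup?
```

Answer: {'c': 8, 'id': 16, 'b': 24}

Derivation:
Trace (tracking lookup):
lookup = {'c': 8}  # -> lookup = {'c': 8}
lookup['id'] = lookup['c'] * 2  # -> lookup = {'c': 8, 'id': 16}
lookup['b'] = lookup['c'] + lookup['id']  # -> lookup = {'c': 8, 'id': 16, 'b': 24}
ans = lookup['b']  # -> ans = 24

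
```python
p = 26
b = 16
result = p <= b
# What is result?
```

Trace (tracking result):
p = 26  # -> p = 26
b = 16  # -> b = 16
result = p <= b  # -> result = False

Answer: False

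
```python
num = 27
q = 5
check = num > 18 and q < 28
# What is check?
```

Answer: True

Derivation:
Trace (tracking check):
num = 27  # -> num = 27
q = 5  # -> q = 5
check = num > 18 and q < 28  # -> check = True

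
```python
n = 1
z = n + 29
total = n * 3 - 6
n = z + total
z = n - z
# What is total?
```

Trace (tracking total):
n = 1  # -> n = 1
z = n + 29  # -> z = 30
total = n * 3 - 6  # -> total = -3
n = z + total  # -> n = 27
z = n - z  # -> z = -3

Answer: -3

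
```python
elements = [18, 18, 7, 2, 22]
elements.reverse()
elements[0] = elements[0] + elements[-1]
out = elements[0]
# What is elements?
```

Answer: [40, 2, 7, 18, 18]

Derivation:
Trace (tracking elements):
elements = [18, 18, 7, 2, 22]  # -> elements = [18, 18, 7, 2, 22]
elements.reverse()  # -> elements = [22, 2, 7, 18, 18]
elements[0] = elements[0] + elements[-1]  # -> elements = [40, 2, 7, 18, 18]
out = elements[0]  # -> out = 40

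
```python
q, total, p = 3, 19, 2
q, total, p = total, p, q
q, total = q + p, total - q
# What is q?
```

Answer: 22

Derivation:
Trace (tracking q):
q, total, p = (3, 19, 2)  # -> q = 3, total = 19, p = 2
q, total, p = (total, p, q)  # -> q = 19, total = 2, p = 3
q, total = (q + p, total - q)  # -> q = 22, total = -17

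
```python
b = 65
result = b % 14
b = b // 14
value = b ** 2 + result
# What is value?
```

Answer: 25

Derivation:
Trace (tracking value):
b = 65  # -> b = 65
result = b % 14  # -> result = 9
b = b // 14  # -> b = 4
value = b ** 2 + result  # -> value = 25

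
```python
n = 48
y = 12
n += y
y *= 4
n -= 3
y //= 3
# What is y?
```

Trace (tracking y):
n = 48  # -> n = 48
y = 12  # -> y = 12
n += y  # -> n = 60
y *= 4  # -> y = 48
n -= 3  # -> n = 57
y //= 3  # -> y = 16

Answer: 16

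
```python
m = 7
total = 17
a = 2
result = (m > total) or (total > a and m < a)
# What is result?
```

Answer: False

Derivation:
Trace (tracking result):
m = 7  # -> m = 7
total = 17  # -> total = 17
a = 2  # -> a = 2
result = m > total or (total > a and m < a)  # -> result = False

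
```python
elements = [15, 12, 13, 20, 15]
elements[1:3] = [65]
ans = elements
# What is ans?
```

Trace (tracking ans):
elements = [15, 12, 13, 20, 15]  # -> elements = [15, 12, 13, 20, 15]
elements[1:3] = [65]  # -> elements = [15, 65, 20, 15]
ans = elements  # -> ans = [15, 65, 20, 15]

Answer: [15, 65, 20, 15]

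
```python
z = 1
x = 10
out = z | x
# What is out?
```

Answer: 11

Derivation:
Trace (tracking out):
z = 1  # -> z = 1
x = 10  # -> x = 10
out = z | x  # -> out = 11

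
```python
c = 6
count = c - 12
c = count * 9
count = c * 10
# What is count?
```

Trace (tracking count):
c = 6  # -> c = 6
count = c - 12  # -> count = -6
c = count * 9  # -> c = -54
count = c * 10  # -> count = -540

Answer: -540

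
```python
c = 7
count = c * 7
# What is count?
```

Trace (tracking count):
c = 7  # -> c = 7
count = c * 7  # -> count = 49

Answer: 49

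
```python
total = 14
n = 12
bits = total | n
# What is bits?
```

Answer: 14

Derivation:
Trace (tracking bits):
total = 14  # -> total = 14
n = 12  # -> n = 12
bits = total | n  # -> bits = 14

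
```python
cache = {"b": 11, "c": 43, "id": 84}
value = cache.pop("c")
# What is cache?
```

Answer: {'b': 11, 'id': 84}

Derivation:
Trace (tracking cache):
cache = {'b': 11, 'c': 43, 'id': 84}  # -> cache = {'b': 11, 'c': 43, 'id': 84}
value = cache.pop('c')  # -> value = 43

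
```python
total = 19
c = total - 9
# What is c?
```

Answer: 10

Derivation:
Trace (tracking c):
total = 19  # -> total = 19
c = total - 9  # -> c = 10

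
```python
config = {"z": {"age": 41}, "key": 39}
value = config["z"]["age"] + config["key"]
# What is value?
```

Answer: 80

Derivation:
Trace (tracking value):
config = {'z': {'age': 41}, 'key': 39}  # -> config = {'z': {'age': 41}, 'key': 39}
value = config['z']['age'] + config['key']  # -> value = 80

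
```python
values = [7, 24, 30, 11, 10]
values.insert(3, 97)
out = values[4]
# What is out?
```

Answer: 11

Derivation:
Trace (tracking out):
values = [7, 24, 30, 11, 10]  # -> values = [7, 24, 30, 11, 10]
values.insert(3, 97)  # -> values = [7, 24, 30, 97, 11, 10]
out = values[4]  # -> out = 11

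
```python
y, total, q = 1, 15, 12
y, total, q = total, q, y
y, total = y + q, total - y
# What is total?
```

Answer: -3

Derivation:
Trace (tracking total):
y, total, q = (1, 15, 12)  # -> y = 1, total = 15, q = 12
y, total, q = (total, q, y)  # -> y = 15, total = 12, q = 1
y, total = (y + q, total - y)  # -> y = 16, total = -3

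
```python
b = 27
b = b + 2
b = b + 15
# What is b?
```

Trace (tracking b):
b = 27  # -> b = 27
b = b + 2  # -> b = 29
b = b + 15  # -> b = 44

Answer: 44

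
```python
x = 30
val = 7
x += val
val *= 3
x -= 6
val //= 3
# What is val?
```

Trace (tracking val):
x = 30  # -> x = 30
val = 7  # -> val = 7
x += val  # -> x = 37
val *= 3  # -> val = 21
x -= 6  # -> x = 31
val //= 3  # -> val = 7

Answer: 7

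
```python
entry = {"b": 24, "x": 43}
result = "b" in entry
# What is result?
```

Answer: True

Derivation:
Trace (tracking result):
entry = {'b': 24, 'x': 43}  # -> entry = {'b': 24, 'x': 43}
result = 'b' in entry  # -> result = True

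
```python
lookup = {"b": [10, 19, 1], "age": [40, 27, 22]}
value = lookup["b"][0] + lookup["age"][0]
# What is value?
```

Trace (tracking value):
lookup = {'b': [10, 19, 1], 'age': [40, 27, 22]}  # -> lookup = {'b': [10, 19, 1], 'age': [40, 27, 22]}
value = lookup['b'][0] + lookup['age'][0]  # -> value = 50

Answer: 50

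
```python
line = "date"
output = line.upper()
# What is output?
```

Trace (tracking output):
line = 'date'  # -> line = 'date'
output = line.upper()  # -> output = 'DATE'

Answer: 'DATE'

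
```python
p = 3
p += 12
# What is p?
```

Answer: 15

Derivation:
Trace (tracking p):
p = 3  # -> p = 3
p += 12  # -> p = 15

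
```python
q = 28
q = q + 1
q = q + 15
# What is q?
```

Trace (tracking q):
q = 28  # -> q = 28
q = q + 1  # -> q = 29
q = q + 15  # -> q = 44

Answer: 44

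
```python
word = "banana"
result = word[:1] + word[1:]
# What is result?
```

Answer: 'banana'

Derivation:
Trace (tracking result):
word = 'banana'  # -> word = 'banana'
result = word[:1] + word[1:]  # -> result = 'banana'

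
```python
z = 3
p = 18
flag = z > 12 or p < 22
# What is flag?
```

Answer: True

Derivation:
Trace (tracking flag):
z = 3  # -> z = 3
p = 18  # -> p = 18
flag = z > 12 or p < 22  # -> flag = True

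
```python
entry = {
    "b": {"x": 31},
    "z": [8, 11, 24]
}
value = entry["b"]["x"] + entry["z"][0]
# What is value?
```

Answer: 39

Derivation:
Trace (tracking value):
entry = {'b': {'x': 31}, 'z': [8, 11, 24]}  # -> entry = {'b': {'x': 31}, 'z': [8, 11, 24]}
value = entry['b']['x'] + entry['z'][0]  # -> value = 39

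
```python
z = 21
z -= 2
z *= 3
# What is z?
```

Answer: 57

Derivation:
Trace (tracking z):
z = 21  # -> z = 21
z -= 2  # -> z = 19
z *= 3  # -> z = 57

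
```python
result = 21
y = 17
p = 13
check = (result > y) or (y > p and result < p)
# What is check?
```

Answer: True

Derivation:
Trace (tracking check):
result = 21  # -> result = 21
y = 17  # -> y = 17
p = 13  # -> p = 13
check = result > y or (y > p and result < p)  # -> check = True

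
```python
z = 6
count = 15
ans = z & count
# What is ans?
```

Trace (tracking ans):
z = 6  # -> z = 6
count = 15  # -> count = 15
ans = z & count  # -> ans = 6

Answer: 6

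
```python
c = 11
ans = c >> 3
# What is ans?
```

Answer: 1

Derivation:
Trace (tracking ans):
c = 11  # -> c = 11
ans = c >> 3  # -> ans = 1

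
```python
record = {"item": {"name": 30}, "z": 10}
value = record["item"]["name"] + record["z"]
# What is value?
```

Trace (tracking value):
record = {'item': {'name': 30}, 'z': 10}  # -> record = {'item': {'name': 30}, 'z': 10}
value = record['item']['name'] + record['z']  # -> value = 40

Answer: 40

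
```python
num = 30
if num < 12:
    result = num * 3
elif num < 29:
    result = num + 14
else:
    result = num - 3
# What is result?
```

Trace (tracking result):
num = 30  # -> num = 30
if num < 12:  # condition is False
elif num < 29:  # condition is False
else:
    result = num - 3  # -> result = 27

Answer: 27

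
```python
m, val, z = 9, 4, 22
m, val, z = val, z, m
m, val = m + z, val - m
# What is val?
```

Trace (tracking val):
m, val, z = (9, 4, 22)  # -> m = 9, val = 4, z = 22
m, val, z = (val, z, m)  # -> m = 4, val = 22, z = 9
m, val = (m + z, val - m)  # -> m = 13, val = 18

Answer: 18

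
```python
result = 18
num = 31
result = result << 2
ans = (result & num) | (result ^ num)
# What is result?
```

Trace (tracking result):
result = 18  # -> result = 18
num = 31  # -> num = 31
result = result << 2  # -> result = 72
ans = result & num | result ^ num  # -> ans = 95

Answer: 72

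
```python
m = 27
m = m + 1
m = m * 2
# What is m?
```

Trace (tracking m):
m = 27  # -> m = 27
m = m + 1  # -> m = 28
m = m * 2  # -> m = 56

Answer: 56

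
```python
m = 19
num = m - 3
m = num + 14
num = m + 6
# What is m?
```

Trace (tracking m):
m = 19  # -> m = 19
num = m - 3  # -> num = 16
m = num + 14  # -> m = 30
num = m + 6  # -> num = 36

Answer: 30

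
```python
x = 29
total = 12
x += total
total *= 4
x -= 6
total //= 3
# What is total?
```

Trace (tracking total):
x = 29  # -> x = 29
total = 12  # -> total = 12
x += total  # -> x = 41
total *= 4  # -> total = 48
x -= 6  # -> x = 35
total //= 3  # -> total = 16

Answer: 16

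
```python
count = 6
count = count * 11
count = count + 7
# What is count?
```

Answer: 73

Derivation:
Trace (tracking count):
count = 6  # -> count = 6
count = count * 11  # -> count = 66
count = count + 7  # -> count = 73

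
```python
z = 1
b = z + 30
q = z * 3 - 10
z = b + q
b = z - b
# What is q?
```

Trace (tracking q):
z = 1  # -> z = 1
b = z + 30  # -> b = 31
q = z * 3 - 10  # -> q = -7
z = b + q  # -> z = 24
b = z - b  # -> b = -7

Answer: -7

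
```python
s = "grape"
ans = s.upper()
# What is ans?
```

Trace (tracking ans):
s = 'grape'  # -> s = 'grape'
ans = s.upper()  # -> ans = 'GRAPE'

Answer: 'GRAPE'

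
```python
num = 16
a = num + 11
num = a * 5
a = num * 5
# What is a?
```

Answer: 675

Derivation:
Trace (tracking a):
num = 16  # -> num = 16
a = num + 11  # -> a = 27
num = a * 5  # -> num = 135
a = num * 5  # -> a = 675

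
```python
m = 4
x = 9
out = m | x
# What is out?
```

Answer: 13

Derivation:
Trace (tracking out):
m = 4  # -> m = 4
x = 9  # -> x = 9
out = m | x  # -> out = 13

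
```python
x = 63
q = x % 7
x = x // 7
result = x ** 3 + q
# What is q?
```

Trace (tracking q):
x = 63  # -> x = 63
q = x % 7  # -> q = 0
x = x // 7  # -> x = 9
result = x ** 3 + q  # -> result = 729

Answer: 0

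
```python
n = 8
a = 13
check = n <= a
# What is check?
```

Answer: True

Derivation:
Trace (tracking check):
n = 8  # -> n = 8
a = 13  # -> a = 13
check = n <= a  # -> check = True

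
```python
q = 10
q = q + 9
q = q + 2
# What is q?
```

Answer: 21

Derivation:
Trace (tracking q):
q = 10  # -> q = 10
q = q + 9  # -> q = 19
q = q + 2  # -> q = 21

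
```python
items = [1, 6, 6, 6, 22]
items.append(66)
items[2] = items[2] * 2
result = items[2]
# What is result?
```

Trace (tracking result):
items = [1, 6, 6, 6, 22]  # -> items = [1, 6, 6, 6, 22]
items.append(66)  # -> items = [1, 6, 6, 6, 22, 66]
items[2] = items[2] * 2  # -> items = [1, 6, 12, 6, 22, 66]
result = items[2]  # -> result = 12

Answer: 12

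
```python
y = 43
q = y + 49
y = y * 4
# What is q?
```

Answer: 92

Derivation:
Trace (tracking q):
y = 43  # -> y = 43
q = y + 49  # -> q = 92
y = y * 4  # -> y = 172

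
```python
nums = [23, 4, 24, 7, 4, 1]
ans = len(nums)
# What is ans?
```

Answer: 6

Derivation:
Trace (tracking ans):
nums = [23, 4, 24, 7, 4, 1]  # -> nums = [23, 4, 24, 7, 4, 1]
ans = len(nums)  # -> ans = 6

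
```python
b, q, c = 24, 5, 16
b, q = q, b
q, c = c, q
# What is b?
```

Answer: 5

Derivation:
Trace (tracking b):
b, q, c = (24, 5, 16)  # -> b = 24, q = 5, c = 16
b, q = (q, b)  # -> b = 5, q = 24
q, c = (c, q)  # -> q = 16, c = 24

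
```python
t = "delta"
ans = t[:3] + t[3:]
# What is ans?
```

Answer: 'delta'

Derivation:
Trace (tracking ans):
t = 'delta'  # -> t = 'delta'
ans = t[:3] + t[3:]  # -> ans = 'delta'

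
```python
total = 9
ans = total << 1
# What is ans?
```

Answer: 18

Derivation:
Trace (tracking ans):
total = 9  # -> total = 9
ans = total << 1  # -> ans = 18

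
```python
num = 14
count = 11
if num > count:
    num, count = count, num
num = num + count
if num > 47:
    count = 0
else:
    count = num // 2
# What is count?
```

Answer: 12

Derivation:
Trace (tracking count):
num = 14  # -> num = 14
count = 11  # -> count = 11
if num > count:  # condition is True
    num, count = (count, num)  # -> num = 11, count = 14
num = num + count  # -> num = 25
if num > 47:  # condition is False
else:
    count = num // 2  # -> count = 12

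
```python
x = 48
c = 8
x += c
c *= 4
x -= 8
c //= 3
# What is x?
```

Answer: 48

Derivation:
Trace (tracking x):
x = 48  # -> x = 48
c = 8  # -> c = 8
x += c  # -> x = 56
c *= 4  # -> c = 32
x -= 8  # -> x = 48
c //= 3  # -> c = 10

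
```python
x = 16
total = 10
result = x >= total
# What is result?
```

Trace (tracking result):
x = 16  # -> x = 16
total = 10  # -> total = 10
result = x >= total  # -> result = True

Answer: True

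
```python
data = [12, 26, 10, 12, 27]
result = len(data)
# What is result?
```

Answer: 5

Derivation:
Trace (tracking result):
data = [12, 26, 10, 12, 27]  # -> data = [12, 26, 10, 12, 27]
result = len(data)  # -> result = 5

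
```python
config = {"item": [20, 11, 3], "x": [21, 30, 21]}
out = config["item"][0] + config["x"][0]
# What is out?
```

Answer: 41

Derivation:
Trace (tracking out):
config = {'item': [20, 11, 3], 'x': [21, 30, 21]}  # -> config = {'item': [20, 11, 3], 'x': [21, 30, 21]}
out = config['item'][0] + config['x'][0]  # -> out = 41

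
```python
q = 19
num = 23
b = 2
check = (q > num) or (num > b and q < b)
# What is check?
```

Answer: False

Derivation:
Trace (tracking check):
q = 19  # -> q = 19
num = 23  # -> num = 23
b = 2  # -> b = 2
check = q > num or (num > b and q < b)  # -> check = False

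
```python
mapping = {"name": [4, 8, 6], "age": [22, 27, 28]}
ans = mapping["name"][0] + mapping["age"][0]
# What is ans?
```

Answer: 26

Derivation:
Trace (tracking ans):
mapping = {'name': [4, 8, 6], 'age': [22, 27, 28]}  # -> mapping = {'name': [4, 8, 6], 'age': [22, 27, 28]}
ans = mapping['name'][0] + mapping['age'][0]  # -> ans = 26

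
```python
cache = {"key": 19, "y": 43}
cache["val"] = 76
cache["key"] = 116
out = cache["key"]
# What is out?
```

Trace (tracking out):
cache = {'key': 19, 'y': 43}  # -> cache = {'key': 19, 'y': 43}
cache['val'] = 76  # -> cache = {'key': 19, 'y': 43, 'val': 76}
cache['key'] = 116  # -> cache = {'key': 116, 'y': 43, 'val': 76}
out = cache['key']  # -> out = 116

Answer: 116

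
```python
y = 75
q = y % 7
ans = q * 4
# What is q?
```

Answer: 5

Derivation:
Trace (tracking q):
y = 75  # -> y = 75
q = y % 7  # -> q = 5
ans = q * 4  # -> ans = 20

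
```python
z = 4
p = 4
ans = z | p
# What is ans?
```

Trace (tracking ans):
z = 4  # -> z = 4
p = 4  # -> p = 4
ans = z | p  # -> ans = 4

Answer: 4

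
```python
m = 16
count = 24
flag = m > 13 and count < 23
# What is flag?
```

Trace (tracking flag):
m = 16  # -> m = 16
count = 24  # -> count = 24
flag = m > 13 and count < 23  # -> flag = False

Answer: False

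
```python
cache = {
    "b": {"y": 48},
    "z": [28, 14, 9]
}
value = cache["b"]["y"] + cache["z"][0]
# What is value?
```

Answer: 76

Derivation:
Trace (tracking value):
cache = {'b': {'y': 48}, 'z': [28, 14, 9]}  # -> cache = {'b': {'y': 48}, 'z': [28, 14, 9]}
value = cache['b']['y'] + cache['z'][0]  # -> value = 76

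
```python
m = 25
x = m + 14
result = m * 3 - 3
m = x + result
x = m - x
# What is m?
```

Trace (tracking m):
m = 25  # -> m = 25
x = m + 14  # -> x = 39
result = m * 3 - 3  # -> result = 72
m = x + result  # -> m = 111
x = m - x  # -> x = 72

Answer: 111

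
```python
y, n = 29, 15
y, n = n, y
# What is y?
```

Answer: 15

Derivation:
Trace (tracking y):
y, n = (29, 15)  # -> y = 29, n = 15
y, n = (n, y)  # -> y = 15, n = 29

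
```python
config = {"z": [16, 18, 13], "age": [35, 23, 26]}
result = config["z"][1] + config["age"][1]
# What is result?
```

Answer: 41

Derivation:
Trace (tracking result):
config = {'z': [16, 18, 13], 'age': [35, 23, 26]}  # -> config = {'z': [16, 18, 13], 'age': [35, 23, 26]}
result = config['z'][1] + config['age'][1]  # -> result = 41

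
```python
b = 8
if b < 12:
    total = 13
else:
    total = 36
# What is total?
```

Answer: 13

Derivation:
Trace (tracking total):
b = 8  # -> b = 8
if b < 12:  # condition is True
    total = 13  # -> total = 13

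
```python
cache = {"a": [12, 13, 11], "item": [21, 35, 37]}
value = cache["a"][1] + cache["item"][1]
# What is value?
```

Trace (tracking value):
cache = {'a': [12, 13, 11], 'item': [21, 35, 37]}  # -> cache = {'a': [12, 13, 11], 'item': [21, 35, 37]}
value = cache['a'][1] + cache['item'][1]  # -> value = 48

Answer: 48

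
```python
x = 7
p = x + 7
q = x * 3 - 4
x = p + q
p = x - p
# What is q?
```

Answer: 17

Derivation:
Trace (tracking q):
x = 7  # -> x = 7
p = x + 7  # -> p = 14
q = x * 3 - 4  # -> q = 17
x = p + q  # -> x = 31
p = x - p  # -> p = 17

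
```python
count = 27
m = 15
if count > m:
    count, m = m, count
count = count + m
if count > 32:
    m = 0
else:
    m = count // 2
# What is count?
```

Answer: 42

Derivation:
Trace (tracking count):
count = 27  # -> count = 27
m = 15  # -> m = 15
if count > m:  # condition is True
    count, m = (m, count)  # -> count = 15, m = 27
count = count + m  # -> count = 42
if count > 32:  # condition is True
    m = 0  # -> m = 0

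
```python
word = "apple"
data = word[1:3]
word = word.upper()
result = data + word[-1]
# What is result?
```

Trace (tracking result):
word = 'apple'  # -> word = 'apple'
data = word[1:3]  # -> data = 'pp'
word = word.upper()  # -> word = 'APPLE'
result = data + word[-1]  # -> result = 'ppE'

Answer: 'ppE'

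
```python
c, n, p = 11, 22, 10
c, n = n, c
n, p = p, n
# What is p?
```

Trace (tracking p):
c, n, p = (11, 22, 10)  # -> c = 11, n = 22, p = 10
c, n = (n, c)  # -> c = 22, n = 11
n, p = (p, n)  # -> n = 10, p = 11

Answer: 11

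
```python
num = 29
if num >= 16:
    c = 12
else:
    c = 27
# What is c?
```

Trace (tracking c):
num = 29  # -> num = 29
if num >= 16:  # condition is True
    c = 12  # -> c = 12

Answer: 12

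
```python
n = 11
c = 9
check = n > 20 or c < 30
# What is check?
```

Answer: True

Derivation:
Trace (tracking check):
n = 11  # -> n = 11
c = 9  # -> c = 9
check = n > 20 or c < 30  # -> check = True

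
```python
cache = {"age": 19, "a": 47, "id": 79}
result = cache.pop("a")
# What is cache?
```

Answer: {'age': 19, 'id': 79}

Derivation:
Trace (tracking cache):
cache = {'age': 19, 'a': 47, 'id': 79}  # -> cache = {'age': 19, 'a': 47, 'id': 79}
result = cache.pop('a')  # -> result = 47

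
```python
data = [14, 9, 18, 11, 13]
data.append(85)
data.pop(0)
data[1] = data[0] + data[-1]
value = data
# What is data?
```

Answer: [9, 94, 11, 13, 85]

Derivation:
Trace (tracking data):
data = [14, 9, 18, 11, 13]  # -> data = [14, 9, 18, 11, 13]
data.append(85)  # -> data = [14, 9, 18, 11, 13, 85]
data.pop(0)  # -> data = [9, 18, 11, 13, 85]
data[1] = data[0] + data[-1]  # -> data = [9, 94, 11, 13, 85]
value = data  # -> value = [9, 94, 11, 13, 85]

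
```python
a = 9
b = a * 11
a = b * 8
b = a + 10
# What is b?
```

Answer: 802

Derivation:
Trace (tracking b):
a = 9  # -> a = 9
b = a * 11  # -> b = 99
a = b * 8  # -> a = 792
b = a + 10  # -> b = 802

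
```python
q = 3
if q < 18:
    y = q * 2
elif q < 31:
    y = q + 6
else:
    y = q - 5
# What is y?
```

Answer: 6

Derivation:
Trace (tracking y):
q = 3  # -> q = 3
if q < 18:  # condition is True
    y = q * 2  # -> y = 6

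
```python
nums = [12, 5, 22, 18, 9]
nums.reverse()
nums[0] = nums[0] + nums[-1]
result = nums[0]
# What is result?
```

Answer: 21

Derivation:
Trace (tracking result):
nums = [12, 5, 22, 18, 9]  # -> nums = [12, 5, 22, 18, 9]
nums.reverse()  # -> nums = [9, 18, 22, 5, 12]
nums[0] = nums[0] + nums[-1]  # -> nums = [21, 18, 22, 5, 12]
result = nums[0]  # -> result = 21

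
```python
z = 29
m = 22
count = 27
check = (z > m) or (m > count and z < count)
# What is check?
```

Answer: True

Derivation:
Trace (tracking check):
z = 29  # -> z = 29
m = 22  # -> m = 22
count = 27  # -> count = 27
check = z > m or (m > count and z < count)  # -> check = True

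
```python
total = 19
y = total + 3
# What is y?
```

Trace (tracking y):
total = 19  # -> total = 19
y = total + 3  # -> y = 22

Answer: 22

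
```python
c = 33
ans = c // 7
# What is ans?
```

Answer: 4

Derivation:
Trace (tracking ans):
c = 33  # -> c = 33
ans = c // 7  # -> ans = 4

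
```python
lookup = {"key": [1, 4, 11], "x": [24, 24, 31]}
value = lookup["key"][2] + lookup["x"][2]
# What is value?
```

Answer: 42

Derivation:
Trace (tracking value):
lookup = {'key': [1, 4, 11], 'x': [24, 24, 31]}  # -> lookup = {'key': [1, 4, 11], 'x': [24, 24, 31]}
value = lookup['key'][2] + lookup['x'][2]  # -> value = 42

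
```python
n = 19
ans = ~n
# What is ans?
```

Answer: -20

Derivation:
Trace (tracking ans):
n = 19  # -> n = 19
ans = ~n  # -> ans = -20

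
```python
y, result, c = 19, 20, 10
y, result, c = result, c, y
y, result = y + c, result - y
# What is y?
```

Trace (tracking y):
y, result, c = (19, 20, 10)  # -> y = 19, result = 20, c = 10
y, result, c = (result, c, y)  # -> y = 20, result = 10, c = 19
y, result = (y + c, result - y)  # -> y = 39, result = -10

Answer: 39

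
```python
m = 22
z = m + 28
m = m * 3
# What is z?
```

Trace (tracking z):
m = 22  # -> m = 22
z = m + 28  # -> z = 50
m = m * 3  # -> m = 66

Answer: 50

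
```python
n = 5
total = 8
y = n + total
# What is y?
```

Answer: 13

Derivation:
Trace (tracking y):
n = 5  # -> n = 5
total = 8  # -> total = 8
y = n + total  # -> y = 13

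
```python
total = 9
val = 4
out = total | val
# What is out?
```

Answer: 13

Derivation:
Trace (tracking out):
total = 9  # -> total = 9
val = 4  # -> val = 4
out = total | val  # -> out = 13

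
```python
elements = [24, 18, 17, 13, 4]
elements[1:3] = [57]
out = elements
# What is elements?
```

Trace (tracking elements):
elements = [24, 18, 17, 13, 4]  # -> elements = [24, 18, 17, 13, 4]
elements[1:3] = [57]  # -> elements = [24, 57, 13, 4]
out = elements  # -> out = [24, 57, 13, 4]

Answer: [24, 57, 13, 4]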